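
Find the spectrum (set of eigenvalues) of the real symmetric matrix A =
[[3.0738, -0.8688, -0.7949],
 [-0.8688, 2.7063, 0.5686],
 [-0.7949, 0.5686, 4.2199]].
sigma(A) ≈ {2, 3, 5}

A is real symmetric, so its spectrum consists of real eigenvalues. Expanding the characteristic polynomial of the displayed matrix gives
  det(λ I - A) = p(λ) = λ^3 + (-10)λ^2 + (31)λ + (-30).
Solving p(λ) = 0 yields eigenvalues ≈ 2, 3, 5. (A is shown rounded to 4 decimals, so these recover the underlying integer eigenvalues to within that precision.)
Verification: the trace of A = 10 equals the sum of eigenvalues 10, and det(A) ≈ 30.0001 matches the eigenvalue product 30.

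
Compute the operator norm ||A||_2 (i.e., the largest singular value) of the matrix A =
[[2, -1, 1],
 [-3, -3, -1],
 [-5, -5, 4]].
||A||_2 ≈ 8.8112 (= sqrt(largest eigenvalue of A^T A))

||A||_2 = sigma_max(A) = sqrt(lambda_max(A^T A)). Form the symmetric matrix M = A^T A =
[[38, 32, -15],
 [32, 35, -18],
 [-15, -18, 18]].
Its characteristic polynomial (trace, sum of principal 2x2 minors, determinant of M give the coefficients) is
  p(λ) = det(λ I - M) = λ^3 - 91λ^2 + 1071λ - 2601.
No integer candidate from the rational root theorem (±divisors of 2601) is a root, so the roots are irrational. The cubic discriminant is Δ = 1124838864 > 0, so there are three distinct real roots. p(3) = -180 and p(4) = 291 have opposite signs, so a root lies in (3, 4); Newton's method refines it to λ ≈ 3.3435. p(10) = 9 and p(11) = -500 have opposite signs, so a root lies in (10, 11); Newton's method refines it to λ ≈ 10.02. p(77) = -3140 and p(78) = 1845 have opposite signs, so a root lies in (77, 78); Newton's method refines it to λ ≈ 77.6365. Check (Vieta): the three roots sum to 91, matching tr M = 91.
So the eigenvalues of A^T A are ≈ 3.3435, 10.02, 77.6365 (all ≥ 0, as they must be for A^T A). The largest is λ_max ≈ 77.6365, hence ||A||_2 = sqrt(λ_max) ≈ 8.8112.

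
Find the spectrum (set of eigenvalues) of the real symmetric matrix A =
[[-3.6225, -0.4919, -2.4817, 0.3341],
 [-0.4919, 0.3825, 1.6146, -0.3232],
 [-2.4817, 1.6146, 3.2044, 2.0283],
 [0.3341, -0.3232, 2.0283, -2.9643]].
sigma(A) ≈ {-5, -3, 0, 5}

A is real symmetric, so its spectrum consists of real eigenvalues. Expanding the characteristic polynomial of the displayed matrix gives
  det(λ I - A) = p(λ) = λ^4 + (3)λ^3 + (-25)λ^2 + (-74.9981)λ + (0.0038).
Solving p(λ) = 0 yields eigenvalues ≈ -5, -3, 0, 5. (A is shown rounded to 4 decimals, so these recover the underlying integer eigenvalues to within that precision.)
Verification: the trace of A = -3 equals the sum of eigenvalues -3, and det(A) ≈ 0.0038 matches the eigenvalue product 0.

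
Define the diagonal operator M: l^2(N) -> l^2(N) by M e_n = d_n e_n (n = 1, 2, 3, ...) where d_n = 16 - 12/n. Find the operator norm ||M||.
||M|| = 16

For a diagonal operator on l^2 with entries d_n, ||M|| = sup_n |d_n|. Here d_1 = 4, d_2 = 10, ..., and d_n = 16 - 12/n increases monotonically toward 16. All terms lie in [4, 16), so |d_n| = d_n and the supremum is the limit 16, which is not attained by any individual d_n. Hence ||M|| = 16.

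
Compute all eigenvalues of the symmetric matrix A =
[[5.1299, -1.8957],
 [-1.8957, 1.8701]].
sigma(A) ≈ {1, 6}

A is real symmetric, so its spectrum consists of real eigenvalues. Expanding the characteristic polynomial of the displayed matrix gives
  det(λ I - A) = p(λ) = λ^2 + (-7)λ + (6).
Solving p(λ) = 0 yields eigenvalues ≈ 1, 6. (A is shown rounded to 4 decimals, so these recover the underlying integer eigenvalues to within that precision.)
Verification: the trace of A = 7 equals the sum of eigenvalues 7, and det(A) ≈ 5.9997 matches the eigenvalue product 6.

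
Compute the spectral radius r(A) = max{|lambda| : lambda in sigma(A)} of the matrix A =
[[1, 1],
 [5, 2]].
r(A) = (3 + sqrt(21))/2 ≈ 3.7913

The eigenvalues of A are the roots of its characteristic polynomial. With M = A (coefficients from the trace and determinant):
  p(λ) = det(λ I - M) = λ^2 - 3λ - 3.
For λ^2 - 3λ - 3 the discriminant is 21. It is nonnegative but not a perfect square, so the roots are real and irrational: λ = (3 ± sqrt(21))/2 ≈ 3.7913, -0.7913.
Thus the eigenvalues (to 4 decimals) are 3.7913 (modulus 3.7913); -0.7913 (modulus 0.7913). The spectral radius is the largest modulus: r(A) = (3 + sqrt(21))/2 ≈ 3.7913. (Cross-check: r(A) ≤ ||A||_2 ≈ 5.5414; equality holds whenever A is normal, though it can also hold for some non-normal A.)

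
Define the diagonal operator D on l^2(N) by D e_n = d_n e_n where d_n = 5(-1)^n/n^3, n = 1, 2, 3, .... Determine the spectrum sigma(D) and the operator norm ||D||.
sigma(D) = {5(-1)^n/n^3 : n ≥ 1} ∪ {0}; ||D|| = 5

A bounded diagonal operator on l^2 with diagonal entries d_n has spectrum equal to the closure of {d_n : n ≥ 1}: every d_n is an eigenvalue (with eigenvector e_n), so {d_n} ⊂ sigma(D); the spectrum is closed, so its closure is too; and for lambda not in the closure, (D - lambda I) has bounded inverse (the diagonal entries 1/(d_n - lambda) are bounded). For our sequence d_n = 5(-1)^n/n^3, n = 1, 2, 3, ...:
  - {d_n} = {5(-1)^n/n^3 : n ≥ 1}; the only limit point is 0
  - closure = {5(-1)^n/n^3 : n ≥ 1} ∪ {0}
For the norm: a diagonal operator has ||D|| = sup_n |d_n|. Here |d_n| = 5/n^3 is decreasing, so sup_n |d_n| = |d_1| = 5. So ||D|| = 5.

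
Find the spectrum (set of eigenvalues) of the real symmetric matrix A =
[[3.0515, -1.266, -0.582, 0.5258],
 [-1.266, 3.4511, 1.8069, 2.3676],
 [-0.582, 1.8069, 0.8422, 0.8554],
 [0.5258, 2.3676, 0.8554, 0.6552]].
sigma(A) ≈ {-1, 0, 3, 6}

A is real symmetric, so its spectrum consists of real eigenvalues. Expanding the characteristic polynomial of the displayed matrix gives
  det(λ I - A) = p(λ) = λ^4 + (-8)λ^3 + (9)λ^2 + (18)λ + (0).
Solving p(λ) = 0 yields eigenvalues ≈ -1, 0, 3, 6. (A is shown rounded to 4 decimals, so these recover the underlying integer eigenvalues to within that precision.)
Verification: the trace of A = 8 equals the sum of eigenvalues 8, and det(A) ≈ 0.0002 matches the eigenvalue product 0.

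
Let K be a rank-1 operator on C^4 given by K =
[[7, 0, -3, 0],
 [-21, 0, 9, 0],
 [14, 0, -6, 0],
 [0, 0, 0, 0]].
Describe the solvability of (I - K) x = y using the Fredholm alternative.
(I - K) is singular (det(I - K) = 0, i.e. 1 ∈ sigma(K)). (I - K) x = y is solvable iff y ⊥ ker((I - K)^*) = span{(7, 0, -3, 0)}, i.e. iff 7y_1 - 3y_3 = 0. When solvable, the solutions are x = y + c·(1, -3, 2, 0), c arbitrary (ker(I - K) = span{(1, -3, 2, 0)}, dimension 1).

K has rank 1, so it is an outer product K = u v^T: every row of K is a multiple of one row vector. Reading off the entries, u = (1, -3, 2, 0) and v = (7, 0, -3, 0) (row i of K equals u_i·v^T). A rank-one matrix u v^T satisfies K u = u (v·u) and kills the (3)-dimensional subspace v^⊥, so its characteristic polynomial is lambda^3 (lambda - v·u) with v·u = tr K = 1. Hence the eigenvalues of I - K are 1 (multiplicity 3) and 1 - (1) = 0, so det(I - K) = 0. (Direct check: I - K =
[[-6, 0, 3, 0],
 [21, 1, -9, 0],
 [-14, 0, 7, 0],
 [0, 0, 0, 1]]
has determinant 0.) So 1 is an eigenvalue of K and (I - K) is not invertible. The finite-dimensional Fredholm alternative says: either (I - K) is invertible, or ker(I - K) ≠ {0} and then range(I - K) = ker((I - K)^*)^⊥, with dim ker(I - K) = dim ker((I - K)^*). We are in the second case, so we need both kernels. Kernel of I - K: (I - K) u = u - u (v·u) = u - u = 0, so ker(I - K) = span{u} = span{(1, -3, 2, 0)} (it is exactly 1-dimensional because rank(I - K) = 3). Kernel of the adjoint: K is real, so (I - K)^* = I - K^T = I - v u^T, and (I - v u^T) v = v - v (u·v) = 0; hence ker((I - K)^*) = span{v} = span{(7, 0, -3, 0)}. Therefore (I - K) x = y is solvable iff <y, v> = 0, i.e. iff 7y_1 - 3y_3 = 0. When this holds, K y = u (v·y) = 0, so (I - K) y = y and x = y is a particular solution; the full solution set is the line x = y + c·u = y + c·(1, -3, 2, 0), c ∈ C.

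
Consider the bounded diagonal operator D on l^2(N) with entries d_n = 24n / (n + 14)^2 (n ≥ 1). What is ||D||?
||D|| = 3/7 (attained at n = 14)

For D diagonal, ||D|| = sup_n |d_n|. Treat f(x) = 24x / (x + 14)^2 for real x > 0. By the quotient rule, f'(x) = 24(14 - x)/(x + 14)^3, which is positive for x < 14 and negative for x > 14. So f has a unique maximum at x = 14, and since 14 is a positive integer, the supremum over n ≥ 1 is attained at n = 14: d_14 = 24·14/(14 + 14)^2 = 24·14/784 = 3/7. Hence ||D|| = 3/7.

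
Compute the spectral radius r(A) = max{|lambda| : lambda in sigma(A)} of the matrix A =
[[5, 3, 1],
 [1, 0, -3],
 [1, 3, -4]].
r(A) ≈ 5.4591

The eigenvalues of A are the roots of its characteristic polynomial. With M = A (coefficients from the trace, the sum of principal 2x2 minors, and det A):
  p(λ) = det(λ I - M) = λ^3 - λ^2 - 15λ - 51.
No integer candidate from the rational root theorem (±divisors of 51) is a root, so the roots are irrational. The cubic discriminant is Δ = -70476 < 0, so there is one real root and a complex-conjugate pair. p(5) = -26 and p(6) = 39 have opposite signs, so a root lies in (5, 6); Newton's method refines it to λ ≈ 5.4591. Dividing out (λ - (5.4591)) leaves approximately λ^2 + 4.4591λ + 9.3423. For λ^2 + 4.4591λ + 9.3423 the discriminant is -17.4859. It is negative, so the remaining roots are the complex-conjugate pair λ ≈ -2.2295 ± 2.0908i. Their product equals the constant term, so |λ|^2 ≈ 9.3423 and |λ| ≈ 3.0565.
Thus the eigenvalues (to 4 decimals) are 5.4591 (modulus 5.4591); -2.2295 ± 2.0908i (modulus 3.0565). The spectral radius is the largest modulus: r(A) ≈ 5.4591. (Cross-check: r(A) ≤ ||A||_2 ≈ 6.6337; equality holds whenever A is normal, though it can also hold for some non-normal A.)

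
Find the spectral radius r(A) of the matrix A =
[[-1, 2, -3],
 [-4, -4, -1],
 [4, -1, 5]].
r(A) ≈ 2.2583

The eigenvalues of A are the roots of its characteristic polynomial. With M = A (coefficients from the trace, the sum of principal 2x2 minors, and det A):
  p(λ) = det(λ I - M) = λ^3 - 2λ + 7.
No integer candidate from the rational root theorem (±divisors of 7) is a root, so the roots are irrational. The cubic discriminant is Δ = -1291 < 0, so there is one real root and a complex-conjugate pair. p(-3) = -14 and p(-2) = 3 have opposite signs, so a root lies in (-3, -2); Newton's method refines it to λ ≈ -2.2583. Dividing out (λ - (-2.2583)) leaves approximately λ^2 - 2.2583λ + 3.0997. For λ^2 - 2.2583λ + 3.0997 the discriminant is -7.2992. It is negative, so the remaining roots are the complex-conjugate pair λ ≈ 1.1291 ± 1.3509i. Their product equals the constant term, so |λ|^2 ≈ 3.0997 and |λ| ≈ 1.7606.
Thus the eigenvalues (to 4 decimals) are -2.2583 (modulus 2.2583); 1.1291 ± 1.3509i (modulus 1.7606). The spectral radius is the largest modulus: r(A) ≈ 2.2583. (Cross-check: r(A) ≤ ||A||_2 ≈ 7.8176; equality holds whenever A is normal, though it can also hold for some non-normal A.)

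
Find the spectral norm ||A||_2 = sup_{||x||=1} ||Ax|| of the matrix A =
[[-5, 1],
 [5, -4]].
||A||_2 = sqrt((67 + sqrt(3589))/2) ≈ 7.9658 (= sqrt(largest eigenvalue of A^T A))

||A||_2 = sigma_max(A) = sqrt(lambda_max(A^T A)). Form the symmetric matrix M = A^T A =
[[50, -25],
 [-25, 17]].
Its characteristic polynomial (trace, determinant of M give the coefficients) is
  p(λ) = det(λ I - M) = λ^2 - 67λ + 225.
For λ^2 - 67λ + 225 the discriminant is 3589. It is nonnegative but not a perfect square, so the roots are real and irrational: λ = (67 ± sqrt(3589))/2 ≈ 63.4541, 3.5459.
So the eigenvalues of A^T A are ≈ 3.5459, 63.4541 (all ≥ 0, as they must be for A^T A). The largest is λ_max = (67 + sqrt(3589))/2 ≈ 63.4541, hence ||A||_2 = sqrt(λ_max) = sqrt((67 + sqrt(3589))/2) ≈ 7.9658.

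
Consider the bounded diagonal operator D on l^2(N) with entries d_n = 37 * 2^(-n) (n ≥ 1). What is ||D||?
||D|| = 37/2 (attained at n = 1)

For D diagonal, ||D|| = sup_n |d_n|. The sequence d_n = 37 * 2^(-n) is positive and strictly decreasing (ratio 2^(-1) < 1), so the supremum is d_1 = 37/2. Hence ||D|| = 37/2.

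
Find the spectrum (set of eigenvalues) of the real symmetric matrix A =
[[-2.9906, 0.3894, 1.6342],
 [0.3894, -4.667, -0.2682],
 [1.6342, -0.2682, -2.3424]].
sigma(A) ≈ {-5, -4, -1}

A is real symmetric, so its spectrum consists of real eigenvalues. Expanding the characteristic polynomial of the displayed matrix gives
  det(λ I - A) = p(λ) = λ^3 + (10)λ^2 + (29)λ + (20).
Solving p(λ) = 0 yields eigenvalues ≈ -5, -4, -1. (A is shown rounded to 4 decimals, so these recover the underlying integer eigenvalues to within that precision.)
Verification: the trace of A = -10 equals the sum of eigenvalues -10, and det(A) ≈ -20.0005 matches the eigenvalue product -20.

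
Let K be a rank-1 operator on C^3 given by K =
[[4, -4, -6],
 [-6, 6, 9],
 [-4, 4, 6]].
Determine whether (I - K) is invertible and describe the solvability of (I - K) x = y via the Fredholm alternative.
(I - K) is invertible (det(I - K) = -15 ≠ 0), so for every y in C^3 the equation (I - K) x = y has a unique solution.

K has rank 1, so it is an outer product K = u v^T: every row of K is a multiple of one row vector. Reading off the entries, u = (-2, 3, 2) and v = (-2, 2, 3) (row i of K equals u_i·v^T). A rank-one matrix u v^T satisfies K u = u (v·u) and kills the (2)-dimensional subspace v^⊥, so its characteristic polynomial is lambda^2 (lambda - v·u) with v·u = tr K = 16. Hence the eigenvalues of I - K are 1 (multiplicity 2) and 1 - (16) = -15, so det(I - K) = -15. (Direct check: I - K =
[[-3, 4, 6],
 [6, -5, -9],
 [4, -4, -5]]
has determinant -15.) The finite-dimensional Fredholm alternative says: either (I - K) is invertible, or ker(I - K) ≠ {0} and then range(I - K) = ker((I - K)^*)^⊥, with dim ker(I - K) = dim ker((I - K)^*). Since det(I - K) ≠ 0, 1 is not an eigenvalue of K and ker(I - K) = {0}, so we are in the first case: for every y there is a unique x = (I - K)^(-1) y. Explicitly, by the Sherman–Morrison formula, (I - u v^T)^(-1) = I + u v^T/(1 - v·u), i.e. (I - K)^(-1) = I + K/(-15).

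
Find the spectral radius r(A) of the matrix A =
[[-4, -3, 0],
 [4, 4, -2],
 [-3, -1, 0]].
r(A) ≈ 3.0467

The eigenvalues of A are the roots of its characteristic polynomial. With M = A (coefficients from the trace, the sum of principal 2x2 minors, and det A):
  p(λ) = det(λ I - M) = λ^3 - 6λ + 10.
No integer candidate from the rational root theorem (±divisors of 10) is a root, so the roots are irrational. The cubic discriminant is Δ = -1836 < 0, so there is one real root and a complex-conjugate pair. p(-4) = -30 and p(-3) = 1 have opposite signs, so a root lies in (-4, -3); Newton's method refines it to λ ≈ -3.0467. Dividing out (λ - (-3.0467)) leaves approximately λ^2 - 3.0467λ + 3.2823. For λ^2 - 3.0467λ + 3.2823 the discriminant is -3.8468. It is negative, so the remaining roots are the complex-conjugate pair λ ≈ 1.5233 ± 0.9807i. Their product equals the constant term, so |λ|^2 ≈ 3.2823 and |λ| ≈ 1.8117.
Thus the eigenvalues (to 4 decimals) are -3.0467 (modulus 3.0467); 1.5233 ± 0.9807i (modulus 1.8117). The spectral radius is the largest modulus: r(A) ≈ 3.0467. (Cross-check: r(A) ≤ ||A||_2 ≈ 8.2089; equality holds whenever A is normal, though it can also hold for some non-normal A.)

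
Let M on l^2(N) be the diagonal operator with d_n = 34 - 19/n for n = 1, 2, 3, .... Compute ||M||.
||M|| = 34

For a diagonal operator on l^2 with entries d_n, ||M|| = sup_n |d_n|. Here d_1 = 15, d_2 = 49/2, ..., and d_n = 34 - 19/n increases monotonically toward 34. All terms lie in [15, 34), so |d_n| = d_n and the supremum is the limit 34, which is not attained by any individual d_n. Hence ||M|| = 34.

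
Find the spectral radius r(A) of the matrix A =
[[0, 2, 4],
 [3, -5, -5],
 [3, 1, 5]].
r(A) = (6 + sqrt(44))/2 ≈ 6.3166

The eigenvalues of A are the roots of its characteristic polynomial. With M = A (coefficients from the trace, the sum of principal 2x2 minors, and det A):
  p(λ) = det(λ I - M) = λ^3 - 38λ - 12.
By the rational root theorem any rational root is an integer divisor of 12. Testing λ = -6: p(-6) = -216 + 0 + 228 - 12 = 0, so λ = -6 is a root. Dividing out (λ + 6) leaves p(λ) = (λ + 6)(λ^2 - 6λ - 2). For λ^2 - 6λ - 2 the discriminant is 44. It is nonnegative but not a perfect square, so the roots are real and irrational: λ = (6 ± sqrt(44))/2 ≈ 6.3166, -0.3166.
Thus the eigenvalues (to 4 decimals) are 6.3166 (modulus 6.3166); -0.3166 (modulus 0.3166); -6 (modulus 6). The spectral radius is the largest modulus: r(A) = (6 + sqrt(44))/2 ≈ 6.3166. (Cross-check: r(A) ≤ ||A||_2 ≈ 9.5197; equality holds whenever A is normal, though it can also hold for some non-normal A.)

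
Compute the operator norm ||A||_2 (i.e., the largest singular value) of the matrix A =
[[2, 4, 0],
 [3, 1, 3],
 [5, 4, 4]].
||A||_2 ≈ 9.2695 (= sqrt(largest eigenvalue of A^T A))

||A||_2 = sigma_max(A) = sqrt(lambda_max(A^T A)). Form the symmetric matrix M = A^T A =
[[38, 31, 29],
 [31, 33, 19],
 [29, 19, 25]].
Its characteristic polynomial (trace, sum of principal 2x2 minors, determinant of M give the coefficients) is
  p(λ) = det(λ I - M) = λ^3 - 96λ^2 + 866λ - 16.
No integer candidate from the rational root theorem (±divisors of 16) is a root, so the roots are irrational. The cubic discriminant is Δ = 4281060064 > 0, so there are three distinct real roots. p(0) = -16 and p(1) = 755 have opposite signs, so a root lies in (0, 1); Newton's method refines it to λ ≈ 0.0185. p(10) = 44 and p(11) = -775 have opposite signs, so a root lies in (10, 11); Newton's method refines it to λ ≈ 10.0581. p(85) = -5881 and p(86) = 500 have opposite signs, so a root lies in (85, 86); Newton's method refines it to λ ≈ 85.9234. Check (Vieta): the three roots sum to 96, matching tr M = 96.
So the eigenvalues of A^T A are ≈ 0.0185, 10.0581, 85.9234 (all ≥ 0, as they must be for A^T A). The largest is λ_max ≈ 85.9234, hence ||A||_2 = sqrt(λ_max) ≈ 9.2695.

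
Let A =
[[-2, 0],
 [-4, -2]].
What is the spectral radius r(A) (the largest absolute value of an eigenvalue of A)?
r(A) = 2

The eigenvalues of A are the roots of its characteristic polynomial. With M = A (coefficients from the trace and determinant):
  p(λ) = det(λ I - M) = λ^2 + 4λ + 4.
For λ^2 + 4λ + 4 the discriminant is 0. It is a perfect square (0^2), so the roots are rational: λ = (-4 ± 0)/2 = -2, -2.
Thus the eigenvalues (to 4 decimals) are -2 (modulus 2). The spectral radius is the largest modulus: r(A) = 2. (Cross-check: r(A) ≤ ||A||_2 ≈ 4.8284; equality holds whenever A is normal, though it can also hold for some non-normal A.)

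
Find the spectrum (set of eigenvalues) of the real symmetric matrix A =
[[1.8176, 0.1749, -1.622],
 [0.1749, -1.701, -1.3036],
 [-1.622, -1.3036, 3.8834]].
sigma(A) ≈ {-2, 1, 5}

A is real symmetric, so its spectrum consists of real eigenvalues. Expanding the characteristic polynomial of the displayed matrix gives
  det(λ I - A) = p(λ) = λ^3 + (-4)λ^2 + (-7)λ + (10).
Solving p(λ) = 0 yields eigenvalues ≈ -2, 1, 5. (A is shown rounded to 4 decimals, so these recover the underlying integer eigenvalues to within that precision.)
Verification: the trace of A = 4 equals the sum of eigenvalues 4, and det(A) ≈ -9.9993 matches the eigenvalue product -10.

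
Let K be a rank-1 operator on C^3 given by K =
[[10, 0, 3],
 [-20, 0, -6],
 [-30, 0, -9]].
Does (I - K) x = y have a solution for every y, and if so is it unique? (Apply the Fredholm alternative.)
(I - K) is singular (det(I - K) = 0, i.e. 1 ∈ sigma(K)). (I - K) x = y is solvable iff y ⊥ ker((I - K)^*) = span{(10, 0, 3)}, i.e. iff 10y_1 + 3y_3 = 0. When solvable, the solutions are x = y + c·(1, -2, -3), c arbitrary (ker(I - K) = span{(1, -2, -3)}, dimension 1).

K has rank 1, so it is an outer product K = u v^T: every row of K is a multiple of one row vector. Reading off the entries, u = (1, -2, -3) and v = (10, 0, 3) (row i of K equals u_i·v^T). A rank-one matrix u v^T satisfies K u = u (v·u) and kills the (2)-dimensional subspace v^⊥, so its characteristic polynomial is lambda^2 (lambda - v·u) with v·u = tr K = 1. Hence the eigenvalues of I - K are 1 (multiplicity 2) and 1 - (1) = 0, so det(I - K) = 0. (Direct check: I - K =
[[-9, 0, -3],
 [20, 1, 6],
 [30, 0, 10]]
has determinant 0.) So 1 is an eigenvalue of K and (I - K) is not invertible. The finite-dimensional Fredholm alternative says: either (I - K) is invertible, or ker(I - K) ≠ {0} and then range(I - K) = ker((I - K)^*)^⊥, with dim ker(I - K) = dim ker((I - K)^*). We are in the second case, so we need both kernels. Kernel of I - K: (I - K) u = u - u (v·u) = u - u = 0, so ker(I - K) = span{u} = span{(1, -2, -3)} (it is exactly 1-dimensional because rank(I - K) = 2). Kernel of the adjoint: K is real, so (I - K)^* = I - K^T = I - v u^T, and (I - v u^T) v = v - v (u·v) = 0; hence ker((I - K)^*) = span{v} = span{(10, 0, 3)}. Therefore (I - K) x = y is solvable iff <y, v> = 0, i.e. iff 10y_1 + 3y_3 = 0. When this holds, K y = u (v·y) = 0, so (I - K) y = y and x = y is a particular solution; the full solution set is the line x = y + c·u = y + c·(1, -2, -3), c ∈ C.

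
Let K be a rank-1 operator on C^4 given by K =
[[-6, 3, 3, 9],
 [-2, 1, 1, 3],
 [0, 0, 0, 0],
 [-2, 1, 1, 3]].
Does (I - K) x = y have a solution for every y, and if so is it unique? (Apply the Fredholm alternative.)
(I - K) is invertible (det(I - K) = 3 ≠ 0), so for every y in C^4 the equation (I - K) x = y has a unique solution.

K has rank 1, so it is an outer product K = u v^T: every row of K is a multiple of one row vector. Reading off the entries, u = (-3, -1, 0, -1) and v = (2, -1, -1, -3) (row i of K equals u_i·v^T). A rank-one matrix u v^T satisfies K u = u (v·u) and kills the (3)-dimensional subspace v^⊥, so its characteristic polynomial is lambda^3 (lambda - v·u) with v·u = tr K = -2. Hence the eigenvalues of I - K are 1 (multiplicity 3) and 1 - (-2) = 3, so det(I - K) = 3. (Direct check: I - K =
[[7, -3, -3, -9],
 [2, 0, -1, -3],
 [0, 0, 1, 0],
 [2, -1, -1, -2]]
has determinant 3.) The finite-dimensional Fredholm alternative says: either (I - K) is invertible, or ker(I - K) ≠ {0} and then range(I - K) = ker((I - K)^*)^⊥, with dim ker(I - K) = dim ker((I - K)^*). Since det(I - K) ≠ 0, 1 is not an eigenvalue of K and ker(I - K) = {0}, so we are in the first case: for every y there is a unique x = (I - K)^(-1) y. Explicitly, by the Sherman–Morrison formula, (I - u v^T)^(-1) = I + u v^T/(1 - v·u), i.e. (I - K)^(-1) = I + K/(3).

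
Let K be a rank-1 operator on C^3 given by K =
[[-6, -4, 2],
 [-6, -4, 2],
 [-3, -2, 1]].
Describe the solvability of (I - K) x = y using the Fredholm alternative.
(I - K) is invertible (det(I - K) = 10 ≠ 0), so for every y in C^3 the equation (I - K) x = y has a unique solution.

K has rank 1, so it is an outer product K = u v^T: every row of K is a multiple of one row vector. Reading off the entries, u = (2, 2, 1) and v = (-3, -2, 1) (row i of K equals u_i·v^T). A rank-one matrix u v^T satisfies K u = u (v·u) and kills the (2)-dimensional subspace v^⊥, so its characteristic polynomial is lambda^2 (lambda - v·u) with v·u = tr K = -9. Hence the eigenvalues of I - K are 1 (multiplicity 2) and 1 - (-9) = 10, so det(I - K) = 10. (Direct check: I - K =
[[7, 4, -2],
 [6, 5, -2],
 [3, 2, 0]]
has determinant 10.) The finite-dimensional Fredholm alternative says: either (I - K) is invertible, or ker(I - K) ≠ {0} and then range(I - K) = ker((I - K)^*)^⊥, with dim ker(I - K) = dim ker((I - K)^*). Since det(I - K) ≠ 0, 1 is not an eigenvalue of K and ker(I - K) = {0}, so we are in the first case: for every y there is a unique x = (I - K)^(-1) y. Explicitly, by the Sherman–Morrison formula, (I - u v^T)^(-1) = I + u v^T/(1 - v·u), i.e. (I - K)^(-1) = I + K/(10).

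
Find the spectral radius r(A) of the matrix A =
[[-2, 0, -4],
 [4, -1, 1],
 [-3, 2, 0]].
r(A) ≈ 5.634

The eigenvalues of A are the roots of its characteristic polynomial. With M = A (coefficients from the trace, the sum of principal 2x2 minors, and det A):
  p(λ) = det(λ I - M) = λ^3 + 3λ^2 - 12λ + 16.
No integer candidate from the rational root theorem (±divisors of 16) is a root, so the roots are irrational. The cubic discriminant is Δ = -10800 < 0, so there is one real root and a complex-conjugate pair. p(-6) = -20 and p(-5) = 26 have opposite signs, so a root lies in (-6, -5); Newton's method refines it to λ ≈ -5.634. Dividing out (λ - (-5.634)) leaves approximately λ^2 - 2.634λ + 2.8399. For λ^2 - 2.634λ + 2.8399 the discriminant is -4.4217. It is negative, so the remaining roots are the complex-conjugate pair λ ≈ 1.317 ± 1.0514i. Their product equals the constant term, so |λ|^2 ≈ 2.8399 and |λ| ≈ 1.6852.
Thus the eigenvalues (to 4 decimals) are -5.634 (modulus 5.634); 1.317 ± 1.0514i (modulus 1.6852). The spectral radius is the largest modulus: r(A) ≈ 5.634. (Cross-check: r(A) ≤ ||A||_2 ≈ 6.2348; equality holds whenever A is normal, though it can also hold for some non-normal A.)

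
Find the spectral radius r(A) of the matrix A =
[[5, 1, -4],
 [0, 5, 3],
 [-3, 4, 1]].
r(A) = 8

The eigenvalues of A are the roots of its characteristic polynomial. With M = A (coefficients from the trace, the sum of principal 2x2 minors, and det A):
  p(λ) = det(λ I - M) = λ^3 - 11λ^2 + 11λ + 104.
By the rational root theorem any rational root is an integer divisor of 104. Testing λ = 8: p(8) = 512 - 704 + 88 + 104 = 0, so λ = 8 is a root. Dividing out (λ - 8) leaves p(λ) = (λ - 8)(λ^2 - 3λ - 13). For λ^2 - 3λ - 13 the discriminant is 61. It is nonnegative but not a perfect square, so the roots are real and irrational: λ = (3 ± sqrt(61))/2 ≈ 5.4051, -2.4051.
Thus the eigenvalues (to 4 decimals) are 5.4051 (modulus 5.4051); -2.4051 (modulus 2.4051); 8 (modulus 8). The spectral radius is the largest modulus: r(A) = 8. (Cross-check: r(A) ≤ ||A||_2 ≈ 8; equality holds whenever A is normal, though it can also hold for some non-normal A.)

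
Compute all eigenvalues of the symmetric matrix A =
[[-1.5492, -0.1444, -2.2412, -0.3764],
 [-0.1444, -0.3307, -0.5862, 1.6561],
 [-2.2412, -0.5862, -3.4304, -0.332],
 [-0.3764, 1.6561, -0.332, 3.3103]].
sigma(A) ≈ {-5, -1, 0, 4}

A is real symmetric, so its spectrum consists of real eigenvalues. Expanding the characteristic polynomial of the displayed matrix gives
  det(λ I - A) = p(λ) = λ^4 + (2)λ^3 + (-19)λ^2 + (-20)λ + (0).
Solving p(λ) = 0 yields eigenvalues ≈ -5, -1, 0, 4. (A is shown rounded to 4 decimals, so these recover the underlying integer eigenvalues to within that precision.)
Verification: the trace of A = -2 equals the sum of eigenvalues -2, and det(A) ≈ 0.0003 matches the eigenvalue product 0.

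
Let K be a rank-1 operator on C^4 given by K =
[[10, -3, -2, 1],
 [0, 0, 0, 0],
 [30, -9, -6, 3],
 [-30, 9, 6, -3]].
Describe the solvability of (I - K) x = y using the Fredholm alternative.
(I - K) is singular (det(I - K) = 0, i.e. 1 ∈ sigma(K)). (I - K) x = y is solvable iff y ⊥ ker((I - K)^*) = span{(10, -3, -2, 1)}, i.e. iff 10y_1 - 3y_2 - 2y_3 + y_4 = 0. When solvable, the solutions are x = y + c·(1, 0, 3, -3), c arbitrary (ker(I - K) = span{(1, 0, 3, -3)}, dimension 1).

K has rank 1, so it is an outer product K = u v^T: every row of K is a multiple of one row vector. Reading off the entries, u = (1, 0, 3, -3) and v = (10, -3, -2, 1) (row i of K equals u_i·v^T). A rank-one matrix u v^T satisfies K u = u (v·u) and kills the (3)-dimensional subspace v^⊥, so its characteristic polynomial is lambda^3 (lambda - v·u) with v·u = tr K = 1. Hence the eigenvalues of I - K are 1 (multiplicity 3) and 1 - (1) = 0, so det(I - K) = 0. (Direct check: I - K =
[[-9, 3, 2, -1],
 [0, 1, 0, 0],
 [-30, 9, 7, -3],
 [30, -9, -6, 4]]
has determinant 0.) So 1 is an eigenvalue of K and (I - K) is not invertible. The finite-dimensional Fredholm alternative says: either (I - K) is invertible, or ker(I - K) ≠ {0} and then range(I - K) = ker((I - K)^*)^⊥, with dim ker(I - K) = dim ker((I - K)^*). We are in the second case, so we need both kernels. Kernel of I - K: (I - K) u = u - u (v·u) = u - u = 0, so ker(I - K) = span{u} = span{(1, 0, 3, -3)} (it is exactly 1-dimensional because rank(I - K) = 3). Kernel of the adjoint: K is real, so (I - K)^* = I - K^T = I - v u^T, and (I - v u^T) v = v - v (u·v) = 0; hence ker((I - K)^*) = span{v} = span{(10, -3, -2, 1)}. Therefore (I - K) x = y is solvable iff <y, v> = 0, i.e. iff 10y_1 - 3y_2 - 2y_3 + y_4 = 0. When this holds, K y = u (v·y) = 0, so (I - K) y = y and x = y is a particular solution; the full solution set is the line x = y + c·u = y + c·(1, 0, 3, -3), c ∈ C.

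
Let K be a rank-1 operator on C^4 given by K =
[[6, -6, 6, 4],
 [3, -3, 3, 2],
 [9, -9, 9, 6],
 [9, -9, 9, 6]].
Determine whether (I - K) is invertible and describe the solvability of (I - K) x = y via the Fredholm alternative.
(I - K) is invertible (det(I - K) = -17 ≠ 0), so for every y in C^4 the equation (I - K) x = y has a unique solution.

K has rank 1, so it is an outer product K = u v^T: every row of K is a multiple of one row vector. Reading off the entries, u = (-2, -1, -3, -3) and v = (-3, 3, -3, -2) (row i of K equals u_i·v^T). A rank-one matrix u v^T satisfies K u = u (v·u) and kills the (3)-dimensional subspace v^⊥, so its characteristic polynomial is lambda^3 (lambda - v·u) with v·u = tr K = 18. Hence the eigenvalues of I - K are 1 (multiplicity 3) and 1 - (18) = -17, so det(I - K) = -17. (Direct check: I - K =
[[-5, 6, -6, -4],
 [-3, 4, -3, -2],
 [-9, 9, -8, -6],
 [-9, 9, -9, -5]]
has determinant -17.) The finite-dimensional Fredholm alternative says: either (I - K) is invertible, or ker(I - K) ≠ {0} and then range(I - K) = ker((I - K)^*)^⊥, with dim ker(I - K) = dim ker((I - K)^*). Since det(I - K) ≠ 0, 1 is not an eigenvalue of K and ker(I - K) = {0}, so we are in the first case: for every y there is a unique x = (I - K)^(-1) y. Explicitly, by the Sherman–Morrison formula, (I - u v^T)^(-1) = I + u v^T/(1 - v·u), i.e. (I - K)^(-1) = I + K/(-17).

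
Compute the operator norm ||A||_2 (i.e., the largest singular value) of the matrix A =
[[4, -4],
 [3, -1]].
||A||_2 = sqrt((42 + sqrt(1508))/2) ≈ 6.3574 (= sqrt(largest eigenvalue of A^T A))

||A||_2 = sigma_max(A) = sqrt(lambda_max(A^T A)). Form the symmetric matrix M = A^T A =
[[25, -19],
 [-19, 17]].
Its characteristic polynomial (trace, determinant of M give the coefficients) is
  p(λ) = det(λ I - M) = λ^2 - 42λ + 64.
For λ^2 - 42λ + 64 the discriminant is 1508. It is nonnegative but not a perfect square, so the roots are real and irrational: λ = (42 ± sqrt(1508))/2 ≈ 40.4165, 1.5835.
So the eigenvalues of A^T A are ≈ 1.5835, 40.4165 (all ≥ 0, as they must be for A^T A). The largest is λ_max = (42 + sqrt(1508))/2 ≈ 40.4165, hence ||A||_2 = sqrt(λ_max) = sqrt((42 + sqrt(1508))/2) ≈ 6.3574.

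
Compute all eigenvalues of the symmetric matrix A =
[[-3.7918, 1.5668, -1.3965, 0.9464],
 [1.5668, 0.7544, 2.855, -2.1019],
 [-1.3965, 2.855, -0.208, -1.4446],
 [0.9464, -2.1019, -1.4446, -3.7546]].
sigma(A) ≈ {-6, -4, -1, 4}

A is real symmetric, so its spectrum consists of real eigenvalues. Expanding the characteristic polynomial of the displayed matrix gives
  det(λ I - A) = p(λ) = λ^4 + (7)λ^3 + (-10)λ^2 + (-112.0022)λ + (-96.0046).
Solving p(λ) = 0 yields eigenvalues ≈ -6, -4, -1, 4. (A is shown rounded to 4 decimals, so these recover the underlying integer eigenvalues to within that precision.)
Verification: the trace of A = -7 equals the sum of eigenvalues -7, and det(A) ≈ -96.0046 matches the eigenvalue product -96.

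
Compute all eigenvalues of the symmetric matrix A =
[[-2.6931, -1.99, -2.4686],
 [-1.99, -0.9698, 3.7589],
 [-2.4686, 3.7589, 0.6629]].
sigma(A) ≈ {-4, 5} (-4 with multiplicity 2)

A is real symmetric, so its spectrum consists of real eigenvalues. Expanding the characteristic polynomial of the displayed matrix gives
  det(λ I - A) = p(λ) = λ^3 + (3)λ^2 + (-24)λ + (-80).
Solving p(λ) = 0 yields eigenvalues ≈ -4, -4, 5. (A is shown rounded to 4 decimals, so these recover the underlying integer eigenvalues to within that precision.)
Verification: the trace of A = -3 equals the sum of eigenvalues -3, and det(A) ≈ 79.9991 matches the eigenvalue product 80.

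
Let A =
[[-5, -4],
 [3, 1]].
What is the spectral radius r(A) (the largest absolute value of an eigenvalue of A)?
r(A) = sqrt(7) ≈ 2.6458

The eigenvalues of A are the roots of its characteristic polynomial. With M = A (coefficients from the trace and determinant):
  p(λ) = det(λ I - M) = λ^2 + 4λ + 7.
For λ^2 + 4λ + 7 the discriminant is -12. It is negative, so the roots are the complex-conjugate pair λ = -2 ± (sqrt(12)/2) i ≈ -2 ± 1.7321i. For a conjugate pair the product of the roots equals the constant term, so |λ|^2 = 7 and |λ| = sqrt(7) ≈ 2.6458.
Thus the eigenvalues (to 4 decimals) are -2 ± 1.7321i (modulus 2.6458). The spectral radius is the largest modulus: r(A) = sqrt(7) ≈ 2.6458. (Cross-check: r(A) ≤ ||A||_2 ≈ 7.0725; equality holds whenever A is normal, though it can also hold for some non-normal A.)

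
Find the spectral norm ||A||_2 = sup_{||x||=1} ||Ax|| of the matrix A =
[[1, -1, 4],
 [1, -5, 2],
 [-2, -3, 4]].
||A||_2 ≈ 7.8448 (= sqrt(largest eigenvalue of A^T A))

||A||_2 = sigma_max(A) = sqrt(lambda_max(A^T A)). Form the symmetric matrix M = A^T A =
[[6, 0, -2],
 [0, 35, -26],
 [-2, -26, 36]].
Its characteristic polynomial (trace, sum of principal 2x2 minors, determinant of M give the coefficients) is
  p(λ) = det(λ I - M) = λ^3 - 77λ^2 + 1006λ - 3364.
No integer candidate from the rational root theorem (±divisors of 3364) is a root, so the roots are irrational. The cubic discriminant is Δ = 169754164 > 0, so there are three distinct real roots. p(5) = -134 and p(6) = 116 have opposite signs, so a root lies in (5, 6); Newton's method refines it to λ ≈ 5.4756. p(9) = 182 and p(10) = -4 have opposite signs, so a root lies in (9, 10); Newton's method refines it to λ ≈ 9.9828. p(61) = -1534 and p(62) = 1348 have opposite signs, so a root lies in (61, 62); Newton's method refines it to λ ≈ 61.5415. Check (Vieta): the three roots sum to 77, matching tr M = 77.
So the eigenvalues of A^T A are ≈ 5.4756, 9.9828, 61.5415 (all ≥ 0, as they must be for A^T A). The largest is λ_max ≈ 61.5415, hence ||A||_2 = sqrt(λ_max) ≈ 7.8448.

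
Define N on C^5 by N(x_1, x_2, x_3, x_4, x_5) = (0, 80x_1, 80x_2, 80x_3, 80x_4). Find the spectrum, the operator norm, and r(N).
sigma(N) = {0}; ||N|| = 80; r(N) = 0. (N is nilpotent with N^5 = 0.)

On C^5, N is a strictly lower-triangular matrix with 80 on the subdiagonal and zeros elsewhere, so its characteristic polynomial is lambda^5 and every eigenvalue is 0: sigma(N) = {0}. For the operator norm, N e_i = 80e_{i+1} for i = 1, ..., 4 and N e_5 = 0, so the singular values of N are 80 (with multiplicity 4) and 0; hence ||N|| = 80. The spectral radius r(N) = max|lambda| = 0. Note ||N|| > r(N) — characteristic of non-normal nilpotent operators. Indeed N^5 = 0.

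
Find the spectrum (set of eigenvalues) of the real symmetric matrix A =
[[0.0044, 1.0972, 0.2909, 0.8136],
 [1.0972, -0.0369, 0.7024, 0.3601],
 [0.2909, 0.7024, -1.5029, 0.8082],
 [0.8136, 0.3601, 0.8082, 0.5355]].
sigma(A) ≈ {-2, -1, 0, 2}

A is real symmetric, so its spectrum consists of real eigenvalues. Expanding the characteristic polynomial of the displayed matrix gives
  det(λ I - A) = p(λ) = λ^4 + (1)λ^3 + (-4)λ^2 + (-4)λ + (0).
Solving p(λ) = 0 yields eigenvalues ≈ -2, -1, 0, 2. (A is shown rounded to 4 decimals, so these recover the underlying integer eigenvalues to within that precision.)
Verification: the trace of A = -1 equals the sum of eigenvalues -1, and det(A) ≈ 0.0002 matches the eigenvalue product 0.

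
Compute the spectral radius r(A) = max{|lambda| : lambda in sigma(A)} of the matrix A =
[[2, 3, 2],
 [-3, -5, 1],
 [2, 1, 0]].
r(A) = 3

The eigenvalues of A are the roots of its characteristic polynomial. With M = A (coefficients from the trace, the sum of principal 2x2 minors, and det A):
  p(λ) = det(λ I - M) = λ^3 + 3λ^2 - 6λ - 18.
By the rational root theorem any rational root is an integer divisor of 18. Testing λ = -3: p(-3) = -27 + 27 + 18 - 18 = 0, so λ = -3 is a root. Dividing out (λ + 3) leaves p(λ) = (λ + 3)(λ^2 - 6). For λ^2 - 6 the discriminant is 24. It is nonnegative but not a perfect square, so the roots are real and irrational: λ = ± sqrt(24)/2 ≈ 2.4495, -2.4495.
Thus the eigenvalues (to 4 decimals) are 2.4495 (modulus 2.4495); -2.4495 (modulus 2.4495); -3 (modulus 3). The spectral radius is the largest modulus: r(A) = 3. (Cross-check: r(A) ≤ ||A||_2 ≈ 7.1232; equality holds whenever A is normal, though it can also hold for some non-normal A.)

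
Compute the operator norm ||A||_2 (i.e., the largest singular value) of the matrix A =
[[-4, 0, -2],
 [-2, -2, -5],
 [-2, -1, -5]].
||A||_2 ≈ 8.6276 (= sqrt(largest eigenvalue of A^T A))

||A||_2 = sigma_max(A) = sqrt(lambda_max(A^T A)). Form the symmetric matrix M = A^T A =
[[24, 6, 28],
 [6, 5, 15],
 [28, 15, 54]].
Its characteristic polynomial (trace, sum of principal 2x2 minors, determinant of M give the coefficients) is
  p(λ) = det(λ I - M) = λ^3 - 83λ^2 + 641λ - 256.
No integer candidate from the rational root theorem (±divisors of 256) is a root, so the roots are irrational. The cubic discriminant is Δ = 1434940389 > 0, so there are three distinct real roots. p(0) = -256 and p(1) = 303 have opposite signs, so a root lies in (0, 1); Newton's method refines it to λ ≈ 0.4224. p(8) = 72 and p(9) = -481 have opposite signs, so a root lies in (8, 9); Newton's method refines it to λ ≈ 8.143. p(74) = -2106 and p(75) = 2819 have opposite signs, so a root lies in (74, 75); Newton's method refines it to λ ≈ 74.4346. Check (Vieta): the three roots sum to 83, matching tr M = 83.
So the eigenvalues of A^T A are ≈ 0.4224, 8.143, 74.4346 (all ≥ 0, as they must be for A^T A). The largest is λ_max ≈ 74.4346, hence ||A||_2 = sqrt(λ_max) ≈ 8.6276.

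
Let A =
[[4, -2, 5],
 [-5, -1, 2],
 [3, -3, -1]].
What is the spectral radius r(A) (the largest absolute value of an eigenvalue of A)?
r(A) ≈ 7.5144

The eigenvalues of A are the roots of its characteristic polynomial. With M = A (coefficients from the trace, the sum of principal 2x2 minors, and det A):
  p(λ) = det(λ I - M) = λ^3 - 2λ^2 - 26λ - 116.
No integer candidate from the rational root theorem (±divisors of 116) is a root, so the roots are irrational. The cubic discriminant is Δ = -402592 < 0, so there is one real root and a complex-conjugate pair. p(7) = -53 and p(8) = 60 have opposite signs, so a root lies in (7, 8); Newton's method refines it to λ ≈ 7.5144. Dividing out (λ - (7.5144)) leaves approximately λ^2 + 5.5144λ + 15.4371. For λ^2 + 5.5144λ + 15.4371 the discriminant is -31.34. It is negative, so the remaining roots are the complex-conjugate pair λ ≈ -2.7572 ± 2.7991i. Their product equals the constant term, so |λ|^2 ≈ 15.4371 and |λ| ≈ 3.929.
Thus the eigenvalues (to 4 decimals) are 7.5144 (modulus 7.5144); -2.7572 ± 2.7991i (modulus 3.929). The spectral radius is the largest modulus: r(A) ≈ 7.5144. (Cross-check: r(A) ≤ ||A||_2 ≈ 7.5473; equality holds whenever A is normal, though it can also hold for some non-normal A.)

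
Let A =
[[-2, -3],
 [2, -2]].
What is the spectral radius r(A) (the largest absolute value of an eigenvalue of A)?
r(A) = sqrt(10) ≈ 3.1623

The eigenvalues of A are the roots of its characteristic polynomial. With M = A (coefficients from the trace and determinant):
  p(λ) = det(λ I - M) = λ^2 + 4λ + 10.
For λ^2 + 4λ + 10 the discriminant is -24. It is negative, so the roots are the complex-conjugate pair λ = -2 ± (sqrt(24)/2) i ≈ -2 ± 2.4495i. For a conjugate pair the product of the roots equals the constant term, so |λ|^2 = 10 and |λ| = sqrt(10) ≈ 3.1623.
Thus the eigenvalues (to 4 decimals) are -2 ± 2.4495i (modulus 3.1623). The spectral radius is the largest modulus: r(A) = sqrt(10) ≈ 3.1623. (Cross-check: r(A) ≤ ||A||_2 ≈ 3.7016; equality holds whenever A is normal, though it can also hold for some non-normal A.)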